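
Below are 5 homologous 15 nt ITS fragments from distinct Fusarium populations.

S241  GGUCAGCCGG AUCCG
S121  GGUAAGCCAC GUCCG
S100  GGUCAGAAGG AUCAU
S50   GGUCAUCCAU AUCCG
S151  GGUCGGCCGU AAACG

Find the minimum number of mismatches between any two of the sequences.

Pairwise Hamming distances:
  S241 vs S121: 4
  S241 vs S100: 4
  S241 vs S50: 3
  S241 vs S151: 4
  S121 vs S100: 8
  S121 vs S50: 4
  S121 vs S151: 7
  S100 vs S50: 7
  S100 vs S151: 8
  S50 vs S151: 5
The smallest is 3, between S241 and S50.

3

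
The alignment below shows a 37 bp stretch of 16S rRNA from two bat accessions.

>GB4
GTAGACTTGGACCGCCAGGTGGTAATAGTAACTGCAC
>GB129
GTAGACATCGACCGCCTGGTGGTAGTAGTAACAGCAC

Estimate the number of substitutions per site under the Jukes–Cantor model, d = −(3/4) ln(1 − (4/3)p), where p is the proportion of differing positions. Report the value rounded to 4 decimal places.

0.1490

Mismatches occur at site 7 (T↔A), site 9 (G↔C), site 17 (A↔T), site 25 (A↔G), site 33 (T↔A).
p = 5/37 = 0.135135.
d = −0.75 · ln(1 − (4/3)·0.135135) = −0.75 · ln(0.819820) = −0.75 · (-0.198670) = 0.1490.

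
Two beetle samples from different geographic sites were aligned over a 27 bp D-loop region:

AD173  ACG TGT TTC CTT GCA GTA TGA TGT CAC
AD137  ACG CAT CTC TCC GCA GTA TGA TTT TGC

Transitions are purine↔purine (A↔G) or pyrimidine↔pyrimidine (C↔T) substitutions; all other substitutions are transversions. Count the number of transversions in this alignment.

Differing sites — 4:T/C (Ti); 5:G/A (Ti); 7:T/C (Ti); 10:C/T (Ti); 11:T/C (Ti); 12:T/C (Ti); 23:G/T (Tv); 25:C/T (Ti); 26:A/G (Ti).
Of the 9 differences, 8 transitions and 1 transversion, so the answer is 1.

1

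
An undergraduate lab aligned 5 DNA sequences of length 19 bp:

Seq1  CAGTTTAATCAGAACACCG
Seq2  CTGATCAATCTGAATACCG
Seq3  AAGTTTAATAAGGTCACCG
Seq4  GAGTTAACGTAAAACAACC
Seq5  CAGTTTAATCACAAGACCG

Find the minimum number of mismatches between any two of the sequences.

Pairwise Hamming distances:
  Seq1 vs Seq2: 5
  Seq1 vs Seq3: 4
  Seq1 vs Seq4: 8
  Seq1 vs Seq5: 2
  Seq2 vs Seq3: 9
  Seq2 vs Seq4: 12
  Seq2 vs Seq5: 6
  Seq3 vs Seq4: 10
  Seq3 vs Seq5: 6
  Seq4 vs Seq5: 9
The smallest is 2, between Seq1 and Seq5.

2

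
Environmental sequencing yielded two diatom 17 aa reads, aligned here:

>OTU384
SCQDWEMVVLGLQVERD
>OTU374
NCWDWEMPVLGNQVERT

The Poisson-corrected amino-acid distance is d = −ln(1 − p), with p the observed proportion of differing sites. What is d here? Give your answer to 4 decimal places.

0.3483

Mismatches occur at site 1 (S→N), site 3 (Q→W), site 8 (V→P), site 12 (L→N), site 17 (D→T).
p = 5/17 = 0.294118.
d = −ln(1 − 0.294118) = −ln(0.705882) = 0.3483.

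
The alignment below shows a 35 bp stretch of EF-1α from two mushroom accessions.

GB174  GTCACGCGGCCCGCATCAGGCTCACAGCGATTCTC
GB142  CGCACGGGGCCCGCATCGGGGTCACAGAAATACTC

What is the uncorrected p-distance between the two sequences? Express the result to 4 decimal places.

0.2286

The sequences differ at positions 1 (G/C), 2 (T/G), 7 (C/G), 18 (A/G), 21 (C/G), 28 (C/A), 29 (G/A), 32 (T/A).
There are 8 differences over 35 sites, so p = 8/35 = 0.2286.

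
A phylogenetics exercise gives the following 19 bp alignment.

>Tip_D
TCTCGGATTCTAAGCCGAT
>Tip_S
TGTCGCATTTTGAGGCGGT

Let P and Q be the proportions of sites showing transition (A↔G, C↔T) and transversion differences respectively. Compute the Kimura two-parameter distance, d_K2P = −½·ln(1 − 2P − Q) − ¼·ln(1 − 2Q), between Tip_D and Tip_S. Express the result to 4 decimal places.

The sequences differ at positions 2 (C/G, transversion), 6 (G/C, transversion), 10 (C/T, transition), 12 (A/G, transition), 15 (C/G, transversion), 18 (A/G, transition).
Of the 6 differences, 3 transitions and 3 transversions over 19 sites: P = 3/19 = 0.157895, Q = 3/19 = 0.157895.
d = −0.5·ln(0.526315) − 0.25·ln(0.684210) = −0.5·(-0.641855) − 0.25·(-0.379490) = 0.4158.

0.4158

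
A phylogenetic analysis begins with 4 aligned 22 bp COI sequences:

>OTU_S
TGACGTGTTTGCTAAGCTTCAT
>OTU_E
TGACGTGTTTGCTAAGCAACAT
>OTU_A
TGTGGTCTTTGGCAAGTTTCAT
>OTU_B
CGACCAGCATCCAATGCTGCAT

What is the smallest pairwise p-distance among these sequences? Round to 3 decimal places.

0.091

Pairwise Hamming distances:
  OTU_S vs OTU_E: 2
  OTU_S vs OTU_A: 6
  OTU_S vs OTU_B: 9
  OTU_E vs OTU_A: 8
  OTU_E vs OTU_B: 10
  OTU_A vs OTU_B: 14
The smallest is 2 mismatches, between OTU_S and OTU_E; p = 2/22 = 0.091.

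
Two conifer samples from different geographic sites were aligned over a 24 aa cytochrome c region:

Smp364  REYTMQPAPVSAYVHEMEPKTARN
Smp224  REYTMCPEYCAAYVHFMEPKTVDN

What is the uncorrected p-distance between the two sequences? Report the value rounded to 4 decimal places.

0.3333

Mismatches occur at site 6 (Q→C), site 8 (A→E), site 9 (P→Y), site 10 (V→C), site 11 (S→A), site 16 (E→F), site 22 (A→V), site 23 (R→D).
There are 8 differences over 24 sites, so p = 8/24 = 0.3333.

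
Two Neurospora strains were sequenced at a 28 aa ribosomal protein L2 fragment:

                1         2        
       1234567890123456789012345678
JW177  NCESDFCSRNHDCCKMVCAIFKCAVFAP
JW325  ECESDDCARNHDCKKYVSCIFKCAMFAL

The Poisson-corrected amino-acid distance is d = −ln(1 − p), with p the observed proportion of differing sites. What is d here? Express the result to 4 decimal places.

Mismatches occur at site 1 (N→E), site 6 (F→D), site 8 (S→A), site 14 (C→K), site 16 (M→Y), site 18 (C→S), site 19 (A→C), site 25 (V→M), site 28 (P→L).
p = 9/28 = 0.321429.
d = −ln(1 − 0.321429) = −ln(0.678571) = 0.3878.

0.3878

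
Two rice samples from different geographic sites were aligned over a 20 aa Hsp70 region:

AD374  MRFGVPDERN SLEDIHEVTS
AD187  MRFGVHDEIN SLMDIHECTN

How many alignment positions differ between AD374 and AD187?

5

The sequences differ at positions 6 (P/H), 9 (R/I), 13 (E/M), 18 (V/C), 20 (S/N).
That gives 5 mismatches out of 20 aligned sites, so the Hamming distance is 5.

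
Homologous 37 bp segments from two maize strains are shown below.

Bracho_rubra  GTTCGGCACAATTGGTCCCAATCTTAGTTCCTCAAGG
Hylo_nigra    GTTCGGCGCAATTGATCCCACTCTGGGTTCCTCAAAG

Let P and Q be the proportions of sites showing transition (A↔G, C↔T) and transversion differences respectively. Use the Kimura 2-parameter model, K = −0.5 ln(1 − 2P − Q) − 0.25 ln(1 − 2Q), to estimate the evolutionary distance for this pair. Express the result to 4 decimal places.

Differing sites — 8:A/G (Ti); 15:G/A (Ti); 21:A/C (Tv); 25:T/G (Tv); 26:A/G (Ti); 36:G/A (Ti).
Of the 6 differences, 4 transitions and 2 transversions over 37 sites: P = 4/37 = 0.108108, Q = 2/37 = 0.054054.
d = −0.5·ln(0.729730) − 0.25·ln(0.891892) = −0.5·(-0.315081) − 0.25·(-0.114410) = 0.1861.

0.1861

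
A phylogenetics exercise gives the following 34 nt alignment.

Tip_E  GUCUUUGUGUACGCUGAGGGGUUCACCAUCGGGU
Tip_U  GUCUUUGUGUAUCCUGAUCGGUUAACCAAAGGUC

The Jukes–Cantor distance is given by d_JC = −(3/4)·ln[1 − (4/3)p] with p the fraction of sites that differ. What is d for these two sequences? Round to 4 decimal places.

Mismatches occur at site 12 (C→U), site 13 (G→C), site 18 (G→U), site 19 (G→C), site 24 (C→A), site 29 (U→A), site 30 (C→A), site 33 (G→U), site 34 (U→C).
p = 9/34 = 0.264706.
d = −0.75 · ln(1 − (4/3)·0.264706) = −0.75 · ln(0.647059) = −0.75 · (-0.435318) = 0.3265.

0.3265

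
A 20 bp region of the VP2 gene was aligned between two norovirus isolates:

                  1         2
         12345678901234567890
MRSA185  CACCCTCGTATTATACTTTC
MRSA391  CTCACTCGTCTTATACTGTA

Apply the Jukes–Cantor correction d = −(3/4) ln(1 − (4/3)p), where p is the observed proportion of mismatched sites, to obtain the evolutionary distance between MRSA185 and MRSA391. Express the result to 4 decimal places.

0.3041

Mismatches occur at site 2 (A/T), site 4 (C/A), site 10 (A/C), site 18 (T/G), site 20 (C/A).
p = 5/20 = 0.250000.
d = −0.75 · ln(1 − (4/3)·0.250000) = −0.75 · ln(0.666667) = −0.75 · (-0.405465) = 0.3041.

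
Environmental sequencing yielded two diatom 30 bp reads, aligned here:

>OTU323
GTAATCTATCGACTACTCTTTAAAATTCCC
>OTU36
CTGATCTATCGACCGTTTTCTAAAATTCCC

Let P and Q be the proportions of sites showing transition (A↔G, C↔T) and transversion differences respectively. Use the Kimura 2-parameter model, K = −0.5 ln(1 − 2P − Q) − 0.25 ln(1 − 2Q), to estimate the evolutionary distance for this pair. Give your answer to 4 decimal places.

Differing sites — 1:G/C (Tv); 3:A/G (Ti); 14:T/C (Ti); 15:A/G (Ti); 16:C/T (Ti); 18:C/T (Ti); 20:T/C (Ti).
Of the 7 differences, 6 transitions and 1 transversion over 30 sites: P = 6/30 = 0.200000, Q = 1/30 = 0.033333.
d = −0.5·ln(0.566667) − 0.25·ln(0.933334) = −0.5·(-0.567983) − 0.25·(-0.068992) = 0.3012.

0.3012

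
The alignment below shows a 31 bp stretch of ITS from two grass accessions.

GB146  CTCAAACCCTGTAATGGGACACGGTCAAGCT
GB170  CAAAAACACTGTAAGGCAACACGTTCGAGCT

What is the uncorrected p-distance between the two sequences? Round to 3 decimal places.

Mismatches occur at site 2 (T→A), site 3 (C→A), site 8 (C→A), site 15 (T→G), site 17 (G→C), site 18 (G→A), site 24 (G→T), site 27 (A→G).
There are 8 differences over 31 sites, so p = 8/31 = 0.258.

0.258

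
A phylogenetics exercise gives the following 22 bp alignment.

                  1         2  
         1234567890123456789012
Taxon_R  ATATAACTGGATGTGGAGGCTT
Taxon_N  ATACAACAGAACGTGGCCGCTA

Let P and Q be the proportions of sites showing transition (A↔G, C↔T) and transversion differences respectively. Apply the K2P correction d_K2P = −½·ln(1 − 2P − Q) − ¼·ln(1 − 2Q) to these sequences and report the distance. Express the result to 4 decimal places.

0.4161

Mismatches occur at site 4 (T→C, transition), site 8 (T→A, transversion), site 10 (G→A, transition), site 12 (T→C, transition), site 17 (A→C, transversion), site 18 (G→C, transversion), site 22 (T→A, transversion).
Of the 7 differences, 3 transitions and 4 transversions over 22 sites: P = 3/22 = 0.136364, Q = 4/22 = 0.181818.
d = −0.5·ln(0.545454) − 0.25·ln(0.636364) = −0.5·(-0.606137) − 0.25·(-0.451985) = 0.4161.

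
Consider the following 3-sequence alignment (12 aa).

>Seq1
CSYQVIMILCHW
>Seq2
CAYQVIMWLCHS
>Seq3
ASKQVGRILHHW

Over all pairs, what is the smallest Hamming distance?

Pairwise Hamming distances:
  Seq1 vs Seq2: 3
  Seq1 vs Seq3: 5
  Seq2 vs Seq3: 8
The smallest is 3, between Seq1 and Seq2.

3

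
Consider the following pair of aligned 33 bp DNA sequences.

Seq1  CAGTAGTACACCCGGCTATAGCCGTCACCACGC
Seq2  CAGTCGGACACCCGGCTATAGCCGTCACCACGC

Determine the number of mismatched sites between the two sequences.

The sequences differ at positions 5 (A/C), 7 (T/G).
That gives 2 mismatches out of 33 aligned sites, so the Hamming distance is 2.

2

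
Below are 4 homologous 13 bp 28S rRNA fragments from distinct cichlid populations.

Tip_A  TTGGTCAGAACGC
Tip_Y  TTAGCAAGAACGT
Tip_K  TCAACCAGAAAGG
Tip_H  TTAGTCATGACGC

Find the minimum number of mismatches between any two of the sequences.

Pairwise Hamming distances:
  Tip_A vs Tip_Y: 4
  Tip_A vs Tip_K: 6
  Tip_A vs Tip_H: 3
  Tip_Y vs Tip_K: 5
  Tip_Y vs Tip_H: 5
  Tip_K vs Tip_H: 7
The smallest is 3, between Tip_A and Tip_H.

3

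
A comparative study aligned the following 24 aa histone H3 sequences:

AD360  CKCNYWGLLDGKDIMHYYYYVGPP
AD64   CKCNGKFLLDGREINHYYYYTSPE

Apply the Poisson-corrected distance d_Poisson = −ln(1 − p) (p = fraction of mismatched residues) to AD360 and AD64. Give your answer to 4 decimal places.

0.4700

The sequences differ at positions 5 (Y/G), 6 (W/K), 7 (G/F), 12 (K/R), 13 (D/E), 15 (M/N), 21 (V/T), 22 (G/S), 24 (P/E).
p = 9/24 = 0.375000.
d = −ln(1 − 0.375000) = −ln(0.625000) = 0.4700.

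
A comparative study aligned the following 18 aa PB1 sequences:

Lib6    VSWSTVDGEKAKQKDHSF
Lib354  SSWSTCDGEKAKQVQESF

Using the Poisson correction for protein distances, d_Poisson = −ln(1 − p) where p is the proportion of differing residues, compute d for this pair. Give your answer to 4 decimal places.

The sequences differ at positions 1 (V/S), 6 (V/C), 14 (K/V), 15 (D/Q), 16 (H/E).
p = 5/18 = 0.277778.
d = −ln(1 − 0.277778) = −ln(0.722222) = 0.3254.

0.3254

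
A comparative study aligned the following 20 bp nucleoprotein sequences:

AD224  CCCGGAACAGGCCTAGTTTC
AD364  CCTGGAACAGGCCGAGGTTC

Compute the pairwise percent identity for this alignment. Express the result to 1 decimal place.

85.0%

Mismatches occur at site 3 (C→T), site 14 (T→G), site 17 (T→G).
17 of the 20 sites match, so the percent identity is 17/20 × 100 = 85.0%.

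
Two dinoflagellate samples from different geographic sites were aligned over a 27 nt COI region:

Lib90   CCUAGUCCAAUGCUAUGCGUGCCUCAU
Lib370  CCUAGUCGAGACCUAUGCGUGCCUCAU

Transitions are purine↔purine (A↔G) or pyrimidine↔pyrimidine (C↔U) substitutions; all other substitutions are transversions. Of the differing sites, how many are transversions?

3

Differing sites — 8:C/G (Tv); 10:A/G (Ti); 11:U/A (Tv); 12:G/C (Tv).
Of the 4 differences, 1 transition and 3 transversions, so the answer is 3.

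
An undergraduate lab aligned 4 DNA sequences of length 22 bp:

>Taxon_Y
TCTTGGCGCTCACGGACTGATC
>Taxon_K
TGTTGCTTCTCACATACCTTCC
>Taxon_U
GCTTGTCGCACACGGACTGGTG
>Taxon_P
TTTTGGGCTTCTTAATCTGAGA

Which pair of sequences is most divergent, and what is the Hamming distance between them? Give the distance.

Pairwise Hamming distances:
  Taxon_Y vs Taxon_K: 10
  Taxon_Y vs Taxon_U: 5
  Taxon_Y vs Taxon_P: 11
  Taxon_K vs Taxon_U: 13
  Taxon_K vs Taxon_P: 14
  Taxon_U vs Taxon_P: 15
The largest is 15, between Taxon_U and Taxon_P.

15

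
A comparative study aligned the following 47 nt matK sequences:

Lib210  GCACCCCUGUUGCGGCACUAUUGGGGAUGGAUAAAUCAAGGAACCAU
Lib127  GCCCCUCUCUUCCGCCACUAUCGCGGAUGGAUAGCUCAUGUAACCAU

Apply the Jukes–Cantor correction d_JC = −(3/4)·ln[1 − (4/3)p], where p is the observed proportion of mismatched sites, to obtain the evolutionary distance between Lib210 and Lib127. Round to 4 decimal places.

0.2805

The sequences differ at positions 3 (A/C), 6 (C/U), 9 (G/C), 12 (G/C), 15 (G/C), 22 (U/C), 24 (G/C), 34 (A/G), 35 (A/C), 39 (A/U), 41 (G/U).
p = 11/47 = 0.234043.
d = −0.75 · ln(1 − (4/3)·0.234043) = −0.75 · ln(0.687943) = −0.75 · (-0.374049) = 0.2805.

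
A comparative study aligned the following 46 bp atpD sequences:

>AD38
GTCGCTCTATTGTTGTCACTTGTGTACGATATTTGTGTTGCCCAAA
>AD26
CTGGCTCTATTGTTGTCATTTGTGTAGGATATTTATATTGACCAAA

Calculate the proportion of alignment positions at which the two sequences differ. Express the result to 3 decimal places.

Mismatches occur at site 1 (G/C), site 3 (C/G), site 19 (C/T), site 27 (C/G), site 35 (G/A), site 37 (G/A), site 41 (C/A).
There are 7 differences over 46 sites, so p = 7/46 = 0.152.

0.152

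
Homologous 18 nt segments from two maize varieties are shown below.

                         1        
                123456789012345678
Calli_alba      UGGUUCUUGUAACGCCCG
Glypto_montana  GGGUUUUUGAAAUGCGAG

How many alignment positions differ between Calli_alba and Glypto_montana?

Differing sites — 1:U/G; 6:C/U; 10:U/A; 13:C/U; 16:C/G; 17:C/A.
That gives 6 mismatches out of 18 aligned sites, so the Hamming distance is 6.

6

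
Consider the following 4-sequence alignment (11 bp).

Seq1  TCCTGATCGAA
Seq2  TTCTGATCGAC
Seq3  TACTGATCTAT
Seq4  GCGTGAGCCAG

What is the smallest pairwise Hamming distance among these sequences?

Pairwise Hamming distances:
  Seq1 vs Seq2: 2
  Seq1 vs Seq3: 3
  Seq1 vs Seq4: 5
  Seq2 vs Seq3: 3
  Seq2 vs Seq4: 6
  Seq3 vs Seq4: 6
The smallest is 2, between Seq1 and Seq2.

2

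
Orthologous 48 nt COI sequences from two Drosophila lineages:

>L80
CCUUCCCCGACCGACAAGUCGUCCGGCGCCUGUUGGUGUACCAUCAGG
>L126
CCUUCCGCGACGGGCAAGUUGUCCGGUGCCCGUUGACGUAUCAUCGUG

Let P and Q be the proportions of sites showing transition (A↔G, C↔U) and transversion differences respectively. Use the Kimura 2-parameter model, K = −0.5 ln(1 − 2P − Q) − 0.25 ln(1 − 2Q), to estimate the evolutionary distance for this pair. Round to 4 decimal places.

Mismatches occur at site 7 (C→G, transversion), site 12 (C→G, transversion), site 14 (A→G, transition), site 20 (C→U, transition), site 27 (C→U, transition), site 31 (U→C, transition), site 36 (G→A, transition), site 37 (U→C, transition), site 41 (C→U, transition), site 46 (A→G, transition), site 47 (G→U, transversion).
Of the 11 differences, 8 transitions and 3 transversions over 48 sites: P = 8/48 = 0.166667, Q = 3/48 = 0.062500.
d = −0.5·ln(0.604166) − 0.25·ln(0.875000) = −0.5·(-0.503906) − 0.25·(-0.133531) = 0.2853.

0.2853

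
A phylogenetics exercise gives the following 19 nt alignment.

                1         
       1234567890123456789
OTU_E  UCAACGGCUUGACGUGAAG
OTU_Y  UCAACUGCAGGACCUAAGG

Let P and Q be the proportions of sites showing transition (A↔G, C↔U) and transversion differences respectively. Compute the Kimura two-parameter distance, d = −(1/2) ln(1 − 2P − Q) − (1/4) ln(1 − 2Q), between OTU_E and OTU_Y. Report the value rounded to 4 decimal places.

0.4099

The sequences differ at positions 6 (G/U, transversion), 9 (U/A, transversion), 10 (U/G, transversion), 14 (G/C, transversion), 16 (G/A, transition), 18 (A/G, transition).
Of the 6 differences, 2 transitions and 4 transversions over 19 sites: P = 2/19 = 0.105263, Q = 4/19 = 0.210526.
d = −0.5·ln(0.578948) − 0.25·ln(0.578948) = −0.5·(-0.546543) − 0.25·(-0.546543) = 0.4099.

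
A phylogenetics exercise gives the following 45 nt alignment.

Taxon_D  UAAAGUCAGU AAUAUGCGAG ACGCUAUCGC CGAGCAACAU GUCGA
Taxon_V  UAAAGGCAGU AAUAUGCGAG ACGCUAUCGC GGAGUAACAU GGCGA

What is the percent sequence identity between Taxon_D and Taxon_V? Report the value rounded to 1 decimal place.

Mismatches occur at site 6 (U↔G), site 31 (C↔G), site 35 (C↔U), site 42 (U↔G).
41 of the 45 sites match, so the percent identity is 41/45 × 100 = 91.1%.

91.1%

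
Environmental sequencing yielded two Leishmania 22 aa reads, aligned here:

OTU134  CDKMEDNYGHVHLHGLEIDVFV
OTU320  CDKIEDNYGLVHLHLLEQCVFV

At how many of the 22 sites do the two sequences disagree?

5

Differing sites — 4:M/I; 10:H/L; 15:G/L; 18:I/Q; 19:D/C.
That gives 5 mismatches out of 22 aligned sites, so the Hamming distance is 5.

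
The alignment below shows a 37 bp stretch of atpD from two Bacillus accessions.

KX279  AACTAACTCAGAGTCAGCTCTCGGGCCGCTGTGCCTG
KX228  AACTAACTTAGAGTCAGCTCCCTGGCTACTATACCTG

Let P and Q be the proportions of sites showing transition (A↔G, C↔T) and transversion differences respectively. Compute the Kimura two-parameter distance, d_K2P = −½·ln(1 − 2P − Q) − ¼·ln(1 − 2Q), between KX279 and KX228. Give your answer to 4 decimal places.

The sequences differ at positions 9 (C/T, transition), 21 (T/C, transition), 23 (G/T, transversion), 27 (C/T, transition), 28 (G/A, transition), 31 (G/A, transition), 33 (G/A, transition).
Of the 7 differences, 6 transitions and 1 transversion over 37 sites: P = 6/37 = 0.162162, Q = 1/37 = 0.027027.
d = −0.5·ln(0.648649) − 0.25·ln(0.945946) = −0.5·(-0.432864) − 0.25·(-0.055570) = 0.2303.

0.2303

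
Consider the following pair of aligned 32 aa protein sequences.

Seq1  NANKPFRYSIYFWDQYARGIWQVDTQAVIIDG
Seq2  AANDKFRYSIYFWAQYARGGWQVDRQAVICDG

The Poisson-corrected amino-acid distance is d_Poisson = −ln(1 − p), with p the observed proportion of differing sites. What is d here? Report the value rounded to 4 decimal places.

Differing sites — 1:N/A; 4:K/D; 5:P/K; 14:D/A; 20:I/G; 25:T/R; 30:I/C.
p = 7/32 = 0.218750.
d = −ln(1 − 0.218750) = −ln(0.781250) = 0.2469.

0.2469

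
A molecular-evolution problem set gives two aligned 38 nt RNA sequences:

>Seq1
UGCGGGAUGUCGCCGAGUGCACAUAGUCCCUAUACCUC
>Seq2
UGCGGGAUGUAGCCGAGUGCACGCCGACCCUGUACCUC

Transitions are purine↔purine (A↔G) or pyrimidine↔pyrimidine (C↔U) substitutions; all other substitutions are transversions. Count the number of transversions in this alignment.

Mismatches occur at site 11 (C→A, transversion), site 23 (A→G, transition), site 24 (U→C, transition), site 25 (A→C, transversion), site 27 (U→A, transversion), site 32 (A→G, transition).
Of the 6 differences, 3 transitions and 3 transversions, so the answer is 3.

3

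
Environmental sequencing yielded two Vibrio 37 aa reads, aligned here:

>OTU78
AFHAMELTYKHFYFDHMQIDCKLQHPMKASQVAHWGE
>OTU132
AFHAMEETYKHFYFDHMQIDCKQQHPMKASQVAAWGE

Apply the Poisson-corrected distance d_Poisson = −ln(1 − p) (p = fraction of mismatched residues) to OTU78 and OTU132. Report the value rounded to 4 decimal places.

Mismatches occur at site 7 (L/E), site 23 (L/Q), site 34 (H/A).
p = 3/37 = 0.081081.
d = −ln(1 − 0.081081) = −ln(0.918919) = 0.0846.

0.0846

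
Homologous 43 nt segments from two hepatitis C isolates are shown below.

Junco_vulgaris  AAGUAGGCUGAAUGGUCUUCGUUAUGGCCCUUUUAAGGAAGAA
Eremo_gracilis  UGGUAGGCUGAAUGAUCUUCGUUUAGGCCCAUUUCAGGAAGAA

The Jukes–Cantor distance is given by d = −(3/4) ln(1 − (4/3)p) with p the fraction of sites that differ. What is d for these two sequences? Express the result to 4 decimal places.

0.1835

Differing sites — 1:A/U; 2:A/G; 15:G/A; 24:A/U; 25:U/A; 31:U/A; 35:A/C.
p = 7/43 = 0.162791.
d = −0.75 · ln(1 − (4/3)·0.162791) = −0.75 · ln(0.782945) = −0.75 · (-0.244693) = 0.1835.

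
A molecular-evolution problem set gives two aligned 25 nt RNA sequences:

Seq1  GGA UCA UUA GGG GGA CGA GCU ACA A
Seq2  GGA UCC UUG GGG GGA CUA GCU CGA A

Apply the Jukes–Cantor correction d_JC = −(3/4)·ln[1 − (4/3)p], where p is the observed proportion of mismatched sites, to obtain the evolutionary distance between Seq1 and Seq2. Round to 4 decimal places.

The sequences differ at positions 6 (A/C), 9 (A/G), 17 (G/U), 22 (A/C), 23 (C/G).
p = 5/25 = 0.200000.
d = −0.75 · ln(1 − (4/3)·0.200000) = −0.75 · ln(0.733333) = −0.75 · (-0.310155) = 0.2326.

0.2326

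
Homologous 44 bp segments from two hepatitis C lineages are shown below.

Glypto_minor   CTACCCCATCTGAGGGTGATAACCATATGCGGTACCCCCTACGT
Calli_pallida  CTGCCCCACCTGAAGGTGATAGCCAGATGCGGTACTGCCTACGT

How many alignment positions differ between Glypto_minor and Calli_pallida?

7

The sequences differ at positions 3 (A/G), 9 (T/C), 14 (G/A), 22 (A/G), 26 (T/G), 36 (C/T), 37 (C/G).
That gives 7 mismatches out of 44 aligned sites, so the Hamming distance is 7.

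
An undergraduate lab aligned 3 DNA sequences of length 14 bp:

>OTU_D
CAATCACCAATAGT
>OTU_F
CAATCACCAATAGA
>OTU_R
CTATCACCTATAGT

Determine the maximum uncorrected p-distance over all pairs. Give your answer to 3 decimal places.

Pairwise Hamming distances:
  OTU_D vs OTU_F: 1
  OTU_D vs OTU_R: 2
  OTU_F vs OTU_R: 3
The largest is 3 mismatches, between OTU_F and OTU_R; p = 3/14 = 0.214.

0.214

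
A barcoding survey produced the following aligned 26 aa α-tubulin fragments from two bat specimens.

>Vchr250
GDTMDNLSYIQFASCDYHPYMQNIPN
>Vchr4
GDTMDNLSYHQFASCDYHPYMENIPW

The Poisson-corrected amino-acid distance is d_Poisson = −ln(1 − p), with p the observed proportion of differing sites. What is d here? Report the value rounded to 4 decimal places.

0.1226

The sequences differ at positions 10 (I/H), 22 (Q/E), 26 (N/W).
p = 3/26 = 0.115385.
d = −ln(1 − 0.115385) = −ln(0.884615) = 0.1226.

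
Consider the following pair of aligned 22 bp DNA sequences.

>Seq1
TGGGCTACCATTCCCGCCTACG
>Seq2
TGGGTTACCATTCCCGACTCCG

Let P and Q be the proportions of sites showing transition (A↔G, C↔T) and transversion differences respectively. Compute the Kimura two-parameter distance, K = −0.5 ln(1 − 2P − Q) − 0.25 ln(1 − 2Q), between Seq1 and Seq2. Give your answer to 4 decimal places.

Mismatches occur at site 5 (C↔T, transition), site 17 (C↔A, transversion), site 20 (A↔C, transversion).
Of the 3 differences, 1 transition and 2 transversions over 22 sites: P = 1/22 = 0.045455, Q = 2/22 = 0.090909.
d = −0.5·ln(0.818181) − 0.25·ln(0.818182) = −0.5·(-0.200672) − 0.25·(-0.200670) = 0.1505.

0.1505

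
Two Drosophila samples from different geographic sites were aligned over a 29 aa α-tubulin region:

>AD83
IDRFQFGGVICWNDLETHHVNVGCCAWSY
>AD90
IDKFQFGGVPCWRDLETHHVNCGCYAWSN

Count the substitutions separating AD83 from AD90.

6

The sequences differ at positions 3 (R/K), 10 (I/P), 13 (N/R), 22 (V/C), 25 (C/Y), 29 (Y/N).
That gives 6 mismatches out of 29 aligned sites, so the Hamming distance is 6.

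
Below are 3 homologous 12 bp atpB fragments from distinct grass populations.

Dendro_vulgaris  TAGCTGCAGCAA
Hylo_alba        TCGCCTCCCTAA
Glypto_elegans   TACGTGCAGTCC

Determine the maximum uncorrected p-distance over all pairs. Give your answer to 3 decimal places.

Pairwise Hamming distances:
  Dendro_vulgaris vs Hylo_alba: 6
  Dendro_vulgaris vs Glypto_elegans: 5
  Hylo_alba vs Glypto_elegans: 9
The largest is 9 mismatches, between Hylo_alba and Glypto_elegans; p = 9/12 = 0.750.

0.750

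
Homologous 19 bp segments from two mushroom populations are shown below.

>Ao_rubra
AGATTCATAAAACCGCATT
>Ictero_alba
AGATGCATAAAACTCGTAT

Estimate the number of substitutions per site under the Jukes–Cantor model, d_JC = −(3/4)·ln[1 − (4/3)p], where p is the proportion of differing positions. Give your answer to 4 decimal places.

Differing sites — 5:T/G; 14:C/T; 15:G/C; 16:C/G; 17:A/T; 18:T/A.
p = 6/19 = 0.315789.
d = −0.75 · ln(1 − (4/3)·0.315789) = −0.75 · ln(0.578948) = −0.75 · (-0.546543) = 0.4099.

0.4099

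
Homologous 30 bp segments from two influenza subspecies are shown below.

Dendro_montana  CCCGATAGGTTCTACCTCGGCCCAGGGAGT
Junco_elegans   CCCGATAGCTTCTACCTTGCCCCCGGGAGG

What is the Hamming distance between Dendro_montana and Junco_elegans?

5

Mismatches occur at site 9 (G/C), site 18 (C/T), site 20 (G/C), site 24 (A/C), site 30 (T/G).
That gives 5 mismatches out of 30 aligned sites, so the Hamming distance is 5.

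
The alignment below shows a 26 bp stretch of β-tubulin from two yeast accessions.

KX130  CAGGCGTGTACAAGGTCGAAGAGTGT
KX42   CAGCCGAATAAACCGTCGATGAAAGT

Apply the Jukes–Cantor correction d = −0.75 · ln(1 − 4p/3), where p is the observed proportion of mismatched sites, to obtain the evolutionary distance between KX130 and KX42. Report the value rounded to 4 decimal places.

Mismatches occur at site 4 (G↔C), site 7 (T↔A), site 8 (G↔A), site 11 (C↔A), site 13 (A↔C), site 14 (G↔C), site 20 (A↔T), site 23 (G↔A), site 24 (T↔A).
p = 9/26 = 0.346154.
d = −0.75 · ln(1 − (4/3)·0.346154) = −0.75 · ln(0.538461) = −0.75 · (-0.619040) = 0.4643.

0.4643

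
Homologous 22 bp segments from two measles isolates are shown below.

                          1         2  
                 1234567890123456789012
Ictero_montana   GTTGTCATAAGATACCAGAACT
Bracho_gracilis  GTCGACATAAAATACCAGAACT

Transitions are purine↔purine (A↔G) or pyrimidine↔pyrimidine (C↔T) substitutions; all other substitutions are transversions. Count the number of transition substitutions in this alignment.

The sequences differ at positions 3 (T/C, transition), 5 (T/A, transversion), 11 (G/A, transition).
Of the 3 differences, 2 transitions and 1 transversion, so the answer is 2.

2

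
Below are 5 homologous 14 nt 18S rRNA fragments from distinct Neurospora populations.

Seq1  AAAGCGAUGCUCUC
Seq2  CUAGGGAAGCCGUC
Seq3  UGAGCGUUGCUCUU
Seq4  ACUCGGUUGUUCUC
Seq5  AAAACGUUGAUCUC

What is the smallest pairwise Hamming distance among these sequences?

Pairwise Hamming distances:
  Seq1 vs Seq2: 6
  Seq1 vs Seq3: 4
  Seq1 vs Seq4: 6
  Seq1 vs Seq5: 3
  Seq2 vs Seq3: 8
  Seq2 vs Seq4: 9
  Seq2 vs Seq5: 9
  Seq3 vs Seq4: 7
  Seq3 vs Seq5: 5
  Seq4 vs Seq5: 5
The smallest is 3, between Seq1 and Seq5.

3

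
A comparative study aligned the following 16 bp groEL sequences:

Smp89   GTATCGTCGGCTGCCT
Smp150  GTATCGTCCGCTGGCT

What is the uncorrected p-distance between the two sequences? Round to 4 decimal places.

The sequences differ at positions 9 (G/C), 14 (C/G).
There are 2 differences over 16 sites, so p = 2/16 = 0.1250.

0.1250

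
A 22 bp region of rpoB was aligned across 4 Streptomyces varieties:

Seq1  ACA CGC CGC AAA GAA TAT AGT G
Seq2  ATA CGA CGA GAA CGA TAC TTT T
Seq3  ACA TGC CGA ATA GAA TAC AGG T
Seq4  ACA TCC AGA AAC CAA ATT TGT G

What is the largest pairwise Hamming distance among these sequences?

Pairwise Hamming distances:
  Seq1 vs Seq2: 10
  Seq1 vs Seq3: 6
  Seq1 vs Seq4: 9
  Seq2 vs Seq3: 10
  Seq2 vs Seq4: 13
  Seq3 vs Seq4: 11
The largest is 13, between Seq2 and Seq4.

13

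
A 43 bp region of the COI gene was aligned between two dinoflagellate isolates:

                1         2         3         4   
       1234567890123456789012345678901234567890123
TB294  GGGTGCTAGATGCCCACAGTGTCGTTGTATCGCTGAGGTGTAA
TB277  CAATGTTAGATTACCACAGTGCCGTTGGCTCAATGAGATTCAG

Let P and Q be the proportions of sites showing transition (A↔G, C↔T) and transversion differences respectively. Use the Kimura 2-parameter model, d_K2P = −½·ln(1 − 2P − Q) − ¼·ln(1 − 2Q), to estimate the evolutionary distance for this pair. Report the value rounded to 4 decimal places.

0.4812

Differing sites — 1:G/C (Tv); 2:G/A (Ti); 3:G/A (Ti); 6:C/T (Ti); 12:G/T (Tv); 13:C/A (Tv); 22:T/C (Ti); 28:T/G (Tv); 29:A/C (Tv); 32:G/A (Ti); 33:C/A (Tv); 38:G/A (Ti); 40:G/T (Tv); 41:T/C (Ti); 43:A/G (Ti).
Of the 15 differences, 8 transitions and 7 transversions over 43 sites: P = 8/43 = 0.186047, Q = 7/43 = 0.162791.
d = −0.5·ln(0.465115) − 0.25·ln(0.674418) = −0.5·(-0.765471) − 0.25·(-0.393905) = 0.4812.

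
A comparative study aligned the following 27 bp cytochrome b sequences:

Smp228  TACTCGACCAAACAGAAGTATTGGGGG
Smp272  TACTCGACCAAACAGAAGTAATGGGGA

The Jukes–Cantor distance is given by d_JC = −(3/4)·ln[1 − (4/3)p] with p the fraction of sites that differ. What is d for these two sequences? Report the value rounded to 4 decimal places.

0.0780

The sequences differ at positions 21 (T/A), 27 (G/A).
p = 2/27 = 0.074074.
d = −0.75 · ln(1 − (4/3)·0.074074) = −0.75 · ln(0.901235) = −0.75 · (-0.103989) = 0.0780.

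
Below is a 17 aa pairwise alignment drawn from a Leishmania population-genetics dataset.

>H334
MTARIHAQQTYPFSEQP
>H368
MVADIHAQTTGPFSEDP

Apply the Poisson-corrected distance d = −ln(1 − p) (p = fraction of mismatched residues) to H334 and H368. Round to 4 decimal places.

0.3483

The sequences differ at positions 2 (T/V), 4 (R/D), 9 (Q/T), 11 (Y/G), 16 (Q/D).
p = 5/17 = 0.294118.
d = −ln(1 − 0.294118) = −ln(0.705882) = 0.3483.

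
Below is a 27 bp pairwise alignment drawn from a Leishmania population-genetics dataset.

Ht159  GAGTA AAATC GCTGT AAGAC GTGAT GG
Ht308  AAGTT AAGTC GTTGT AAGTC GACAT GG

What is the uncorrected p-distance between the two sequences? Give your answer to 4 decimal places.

0.2593

Mismatches occur at site 1 (G↔A), site 5 (A↔T), site 8 (A↔G), site 12 (C↔T), site 19 (A↔T), site 22 (T↔A), site 23 (G↔C).
There are 7 differences over 27 sites, so p = 7/27 = 0.2593.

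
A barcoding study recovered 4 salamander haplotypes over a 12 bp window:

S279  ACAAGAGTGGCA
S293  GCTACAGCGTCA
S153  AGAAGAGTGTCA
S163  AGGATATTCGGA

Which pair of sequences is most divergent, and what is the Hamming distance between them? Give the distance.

9

Pairwise Hamming distances:
  S279 vs S293: 5
  S279 vs S153: 2
  S279 vs S163: 6
  S293 vs S153: 5
  S293 vs S163: 9
  S153 vs S163: 6
The largest is 9, between S293 and S163.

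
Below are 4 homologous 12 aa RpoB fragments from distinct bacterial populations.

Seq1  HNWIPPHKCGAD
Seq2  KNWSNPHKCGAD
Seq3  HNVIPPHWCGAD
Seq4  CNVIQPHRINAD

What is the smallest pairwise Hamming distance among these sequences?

Pairwise Hamming distances:
  Seq1 vs Seq2: 3
  Seq1 vs Seq3: 2
  Seq1 vs Seq4: 6
  Seq2 vs Seq3: 5
  Seq2 vs Seq4: 7
  Seq3 vs Seq4: 5
The smallest is 2, between Seq1 and Seq3.

2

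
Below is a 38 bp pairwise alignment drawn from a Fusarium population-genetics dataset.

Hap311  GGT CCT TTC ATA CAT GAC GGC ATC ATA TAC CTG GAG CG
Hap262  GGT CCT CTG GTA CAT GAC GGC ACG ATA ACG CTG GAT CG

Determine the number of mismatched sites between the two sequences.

9

Differing sites — 7:T/C; 9:C/G; 10:A/G; 23:T/C; 24:C/G; 28:T/A; 29:A/C; 30:C/G; 36:G/T.
That gives 9 mismatches out of 38 aligned sites, so the Hamming distance is 9.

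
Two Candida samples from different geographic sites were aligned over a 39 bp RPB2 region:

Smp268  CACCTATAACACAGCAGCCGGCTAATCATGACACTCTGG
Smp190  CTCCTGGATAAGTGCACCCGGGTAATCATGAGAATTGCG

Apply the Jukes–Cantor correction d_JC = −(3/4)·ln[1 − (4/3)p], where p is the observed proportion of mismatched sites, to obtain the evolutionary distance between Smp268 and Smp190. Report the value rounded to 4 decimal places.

0.4885

Mismatches occur at site 2 (A/T), site 6 (A/G), site 7 (T/G), site 9 (A/T), site 10 (C/A), site 12 (C/G), site 13 (A/T), site 17 (G/C), site 22 (C/G), site 32 (C/G), site 34 (C/A), site 36 (C/T), site 37 (T/G), site 38 (G/C).
p = 14/39 = 0.358974.
d = −0.75 · ln(1 − (4/3)·0.358974) = −0.75 · ln(0.521368) = −0.75 · (-0.651299) = 0.4885.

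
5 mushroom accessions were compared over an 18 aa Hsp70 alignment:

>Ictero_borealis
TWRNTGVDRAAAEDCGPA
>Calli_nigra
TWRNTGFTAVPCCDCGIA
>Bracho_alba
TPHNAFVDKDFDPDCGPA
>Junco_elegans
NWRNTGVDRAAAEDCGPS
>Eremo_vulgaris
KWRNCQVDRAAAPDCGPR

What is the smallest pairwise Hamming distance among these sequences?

2

Pairwise Hamming distances:
  Ictero_borealis vs Calli_nigra: 8
  Ictero_borealis vs Bracho_alba: 9
  Ictero_borealis vs Junco_elegans: 2
  Ictero_borealis vs Eremo_vulgaris: 5
  Calli_nigra vs Bracho_alba: 12
  Calli_nigra vs Junco_elegans: 10
  Calli_nigra vs Eremo_vulgaris: 12
  Bracho_alba vs Junco_elegans: 11
  Bracho_alba vs Eremo_vulgaris: 10
  Junco_elegans vs Eremo_vulgaris: 5
The smallest is 2, between Ictero_borealis and Junco_elegans.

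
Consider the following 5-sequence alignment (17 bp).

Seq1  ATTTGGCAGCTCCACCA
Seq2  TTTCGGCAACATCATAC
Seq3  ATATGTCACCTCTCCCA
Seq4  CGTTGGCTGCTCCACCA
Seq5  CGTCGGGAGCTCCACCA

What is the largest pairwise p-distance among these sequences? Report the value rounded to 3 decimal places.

0.706

Pairwise Hamming distances:
  Seq1 vs Seq2: 8
  Seq1 vs Seq3: 5
  Seq1 vs Seq4: 3
  Seq1 vs Seq5: 4
  Seq2 vs Seq3: 12
  Seq2 vs Seq4: 10
  Seq2 vs Seq5: 9
  Seq3 vs Seq4: 8
  Seq3 vs Seq5: 9
  Seq4 vs Seq5: 3
The largest is 12 mismatches, between Seq2 and Seq3; p = 12/17 = 0.706.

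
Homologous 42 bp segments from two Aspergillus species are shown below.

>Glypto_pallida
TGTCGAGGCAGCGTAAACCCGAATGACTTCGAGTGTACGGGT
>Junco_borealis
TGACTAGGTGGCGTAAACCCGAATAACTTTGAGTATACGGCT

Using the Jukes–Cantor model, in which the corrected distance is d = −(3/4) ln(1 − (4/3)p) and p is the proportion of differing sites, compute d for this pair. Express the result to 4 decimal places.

0.2197

Mismatches occur at site 3 (T→A), site 5 (G→T), site 9 (C→T), site 10 (A→G), site 25 (G→A), site 30 (C→T), site 35 (G→A), site 41 (G→C).
p = 8/42 = 0.190476.
d = −0.75 · ln(1 − (4/3)·0.190476) = −0.75 · ln(0.746032) = −0.75 · (-0.292987) = 0.2197.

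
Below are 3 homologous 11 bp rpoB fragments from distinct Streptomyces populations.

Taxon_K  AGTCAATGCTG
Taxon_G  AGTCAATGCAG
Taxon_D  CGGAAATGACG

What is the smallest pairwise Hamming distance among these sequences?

Pairwise Hamming distances:
  Taxon_K vs Taxon_G: 1
  Taxon_K vs Taxon_D: 5
  Taxon_G vs Taxon_D: 5
The smallest is 1, between Taxon_K and Taxon_G.

1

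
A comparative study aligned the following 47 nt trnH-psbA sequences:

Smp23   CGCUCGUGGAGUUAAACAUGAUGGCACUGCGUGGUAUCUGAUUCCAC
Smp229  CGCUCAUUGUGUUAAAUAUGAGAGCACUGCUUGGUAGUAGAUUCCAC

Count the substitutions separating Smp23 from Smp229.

Differing sites — 6:G/A; 8:G/U; 10:A/U; 17:C/U; 22:U/G; 23:G/A; 31:G/U; 37:U/G; 38:C/U; 39:U/A.
That gives 10 mismatches out of 47 aligned sites, so the Hamming distance is 10.

10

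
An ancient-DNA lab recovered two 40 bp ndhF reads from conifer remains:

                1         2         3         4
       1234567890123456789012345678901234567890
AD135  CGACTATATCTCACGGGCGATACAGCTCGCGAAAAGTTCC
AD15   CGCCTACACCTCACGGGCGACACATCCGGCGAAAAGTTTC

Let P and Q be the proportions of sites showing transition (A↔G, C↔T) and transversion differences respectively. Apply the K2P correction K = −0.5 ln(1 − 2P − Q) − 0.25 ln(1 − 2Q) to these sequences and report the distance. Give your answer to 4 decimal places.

0.2372

The sequences differ at positions 3 (A/C, transversion), 7 (T/C, transition), 9 (T/C, transition), 21 (T/C, transition), 25 (G/T, transversion), 27 (T/C, transition), 28 (C/G, transversion), 39 (C/T, transition).
Of the 8 differences, 5 transitions and 3 transversions over 40 sites: P = 5/40 = 0.125000, Q = 3/40 = 0.075000.
d = −0.5·ln(0.675000) − 0.25·ln(0.850000) = −0.5·(-0.393043) − 0.25·(-0.162519) = 0.2372.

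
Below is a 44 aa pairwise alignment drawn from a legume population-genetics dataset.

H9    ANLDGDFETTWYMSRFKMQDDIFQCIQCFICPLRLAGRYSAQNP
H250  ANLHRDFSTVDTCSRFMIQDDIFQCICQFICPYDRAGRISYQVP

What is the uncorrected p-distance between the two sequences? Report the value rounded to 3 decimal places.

0.386

Mismatches occur at site 4 (D→H), site 5 (G→R), site 8 (E→S), site 10 (T→V), site 11 (W→D), site 12 (Y→T), site 13 (M→C), site 17 (K→M), site 18 (M→I), site 27 (Q→C), site 28 (C→Q), site 33 (L→Y), site 34 (R→D), site 35 (L→R), site 39 (Y→I), site 41 (A→Y), site 43 (N→V).
There are 17 differences over 44 sites, so p = 17/44 = 0.386.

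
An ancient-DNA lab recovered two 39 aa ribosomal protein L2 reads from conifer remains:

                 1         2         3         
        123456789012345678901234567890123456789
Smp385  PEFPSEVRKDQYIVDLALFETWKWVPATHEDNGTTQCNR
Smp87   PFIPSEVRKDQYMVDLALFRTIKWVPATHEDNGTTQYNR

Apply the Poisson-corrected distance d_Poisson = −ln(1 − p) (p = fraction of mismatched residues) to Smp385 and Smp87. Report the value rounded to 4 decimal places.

Differing sites — 2:E/F; 3:F/I; 13:I/M; 20:E/R; 22:W/I; 37:C/Y.
p = 6/39 = 0.153846.
d = −ln(1 − 0.153846) = −ln(0.846154) = 0.1671.

0.1671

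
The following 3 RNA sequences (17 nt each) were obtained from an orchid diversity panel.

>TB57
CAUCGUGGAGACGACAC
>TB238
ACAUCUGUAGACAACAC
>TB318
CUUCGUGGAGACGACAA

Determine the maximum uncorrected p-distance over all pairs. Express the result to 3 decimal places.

0.471

Pairwise Hamming distances:
  TB57 vs TB238: 7
  TB57 vs TB318: 2
  TB238 vs TB318: 8
The largest is 8 mismatches, between TB238 and TB318; p = 8/17 = 0.471.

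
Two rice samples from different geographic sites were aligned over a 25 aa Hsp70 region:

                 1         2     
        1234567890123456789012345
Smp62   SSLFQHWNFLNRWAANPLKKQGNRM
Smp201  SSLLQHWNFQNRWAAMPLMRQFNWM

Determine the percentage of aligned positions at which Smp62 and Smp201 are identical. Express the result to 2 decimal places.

72.00%

The sequences differ at positions 4 (F/L), 10 (L/Q), 16 (N/M), 19 (K/M), 20 (K/R), 22 (G/F), 24 (R/W).
18 of the 25 sites match, so the percent identity is 18/25 × 100 = 72.00%.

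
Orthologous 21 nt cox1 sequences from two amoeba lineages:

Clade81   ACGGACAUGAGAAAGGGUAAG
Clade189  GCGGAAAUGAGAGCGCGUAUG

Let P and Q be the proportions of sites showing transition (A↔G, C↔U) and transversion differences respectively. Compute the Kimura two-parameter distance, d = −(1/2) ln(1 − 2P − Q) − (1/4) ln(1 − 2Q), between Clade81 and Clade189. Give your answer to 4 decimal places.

0.3597

The sequences differ at positions 1 (A/G, transition), 6 (C/A, transversion), 13 (A/G, transition), 14 (A/C, transversion), 16 (G/C, transversion), 20 (A/U, transversion).
Of the 6 differences, 2 transitions and 4 transversions over 21 sites: P = 2/21 = 0.095238, Q = 4/21 = 0.190476.
d = −0.5·ln(0.619048) − 0.25·ln(0.619048) = −0.5·(-0.479572) − 0.25·(-0.479572) = 0.3597.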